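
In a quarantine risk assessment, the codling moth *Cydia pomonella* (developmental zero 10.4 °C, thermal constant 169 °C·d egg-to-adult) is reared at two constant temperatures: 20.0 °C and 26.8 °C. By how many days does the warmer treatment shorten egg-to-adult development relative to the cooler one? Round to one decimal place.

7.3 days

At 20.0 °C: 169 / (20.0 − 10.4) = 169 / 9.6 = 17.604 d.
At 26.8 °C: 169 / (26.8 − 10.4) = 169 / 16.4 = 10.305 d.
Difference = |17.604 − 10.305| = 7.299 ≈ 7.3 days.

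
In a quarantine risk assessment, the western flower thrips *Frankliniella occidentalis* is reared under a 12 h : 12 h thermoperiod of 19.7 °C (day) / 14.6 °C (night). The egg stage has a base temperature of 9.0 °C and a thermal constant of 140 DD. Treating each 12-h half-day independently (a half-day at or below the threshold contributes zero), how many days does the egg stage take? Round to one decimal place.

17.2 days

Day half: max(0, 19.7 − 9.0) × 0.5 = 10.7 × 0.5 = 5.35 DD.
Night half: max(0, 14.6 − 9.0) × 0.5 = 5.6 × 0.5 = 2.80 DD.
Per 24 h: 8.15 DD/day.
Duration = 140 / 8.15 = 17.178 ≈ 17.2 days.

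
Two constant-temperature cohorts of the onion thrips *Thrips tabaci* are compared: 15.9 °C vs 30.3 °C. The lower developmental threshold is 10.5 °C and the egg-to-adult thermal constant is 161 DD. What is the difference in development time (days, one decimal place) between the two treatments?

21.7 days

At 15.9 °C: 161 / (15.9 − 10.5) = 161 / 5.4 = 29.815 d.
At 30.3 °C: 161 / (30.3 − 10.5) = 161 / 19.8 = 8.131 d.
Difference = |29.815 − 8.131| = 21.684 ≈ 21.7 days.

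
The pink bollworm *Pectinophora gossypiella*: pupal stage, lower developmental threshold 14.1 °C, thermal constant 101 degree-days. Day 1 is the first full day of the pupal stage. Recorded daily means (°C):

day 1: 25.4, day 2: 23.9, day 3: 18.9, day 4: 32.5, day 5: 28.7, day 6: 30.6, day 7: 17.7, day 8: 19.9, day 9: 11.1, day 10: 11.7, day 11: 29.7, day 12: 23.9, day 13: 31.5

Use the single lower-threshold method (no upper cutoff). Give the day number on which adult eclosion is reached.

day 12

Daily DD above 14.1 °C: 11.3, 9.8, 4.8, 18.4, 14.6, 16.5, 3.6, 5.8, 0.0, 0.0, 15.6, 9.8, 17.4.
Cumulative: 11.3, 21.1, 25.9, 44.3, 58.9, 75.4, 79.0, 84.8, 84.8, 84.8, 100.4, 110.2, 127.6.
The total first reaches 101 DD on day 12.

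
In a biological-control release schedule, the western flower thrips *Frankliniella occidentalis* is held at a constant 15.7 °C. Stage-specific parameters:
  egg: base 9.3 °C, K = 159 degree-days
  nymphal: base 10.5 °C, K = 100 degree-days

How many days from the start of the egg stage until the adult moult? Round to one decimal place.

egg: 159 / (15.7 − 9.3) = 159 / 6.4 = 24.844 d.
nymphal: 100 / (15.7 − 10.5) = 100 / 5.2 = 19.231 d.
Sum = 44.075 ≈ 44.1 days.

44.1 days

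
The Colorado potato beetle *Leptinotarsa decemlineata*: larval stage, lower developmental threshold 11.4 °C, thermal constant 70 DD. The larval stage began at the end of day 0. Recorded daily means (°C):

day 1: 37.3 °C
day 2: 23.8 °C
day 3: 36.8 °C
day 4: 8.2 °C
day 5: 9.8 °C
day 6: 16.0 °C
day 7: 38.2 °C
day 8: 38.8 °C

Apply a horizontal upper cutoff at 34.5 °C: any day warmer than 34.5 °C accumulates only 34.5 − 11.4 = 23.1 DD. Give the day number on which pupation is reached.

Daily DD above 11.4 °C (capped at 23.1): 23.1, 12.4, 23.1, 0.0, 0.0, 4.6, 23.1, 23.1.
Cumulative: 23.1, 35.5, 58.6, 58.6, 58.6, 63.2, 86.3, 109.4.
The total first reaches 70 DD on day 7.

day 7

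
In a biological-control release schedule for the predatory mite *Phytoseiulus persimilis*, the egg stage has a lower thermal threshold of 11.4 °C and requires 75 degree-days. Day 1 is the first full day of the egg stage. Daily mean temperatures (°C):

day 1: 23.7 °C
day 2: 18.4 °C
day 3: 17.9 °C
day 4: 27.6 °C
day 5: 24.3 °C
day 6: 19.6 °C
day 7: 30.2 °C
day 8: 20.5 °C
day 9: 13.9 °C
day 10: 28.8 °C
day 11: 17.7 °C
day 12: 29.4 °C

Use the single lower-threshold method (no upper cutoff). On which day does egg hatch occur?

Daily DD above 11.4 °C: 12.3, 7.0, 6.5, 16.2, 12.9, 8.2, 18.8, 9.1, 2.5, 17.4, 6.3, 18.0.
Cumulative: 12.3, 19.3, 25.8, 42.0, 54.9, 63.1, 81.9, 91.0, 93.5, 110.9, 117.2, 135.2.
The total first reaches 75 DD on day 7.

day 7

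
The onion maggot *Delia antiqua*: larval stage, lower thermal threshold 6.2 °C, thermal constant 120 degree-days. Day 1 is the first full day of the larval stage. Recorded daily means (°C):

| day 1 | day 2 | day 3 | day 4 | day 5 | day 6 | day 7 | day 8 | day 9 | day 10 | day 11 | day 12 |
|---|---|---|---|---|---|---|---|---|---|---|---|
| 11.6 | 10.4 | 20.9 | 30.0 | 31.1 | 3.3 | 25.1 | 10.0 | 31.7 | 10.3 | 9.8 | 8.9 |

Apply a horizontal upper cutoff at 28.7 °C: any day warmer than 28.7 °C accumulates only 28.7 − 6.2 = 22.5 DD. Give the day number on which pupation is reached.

Daily DD above 6.2 °C (capped at 22.5): 5.4, 4.2, 14.7, 22.5, 22.5, 0.0, 18.9, 3.8, 22.5, 4.1, 3.6, 2.7.
Cumulative: 5.4, 9.6, 24.3, 46.8, 69.3, 69.3, 88.2, 92.0, 114.5, 118.6, 122.2, 124.9.
The total first reaches 120 DD on day 11.

day 11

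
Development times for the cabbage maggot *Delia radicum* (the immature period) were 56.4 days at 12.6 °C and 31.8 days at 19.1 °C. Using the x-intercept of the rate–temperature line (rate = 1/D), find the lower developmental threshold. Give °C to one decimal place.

Under the model K = D·(T − T_b), so D₁·(T₁ − T_b) = D₂·(T₂ − T_b).
56.4·(12.6 − T_b) = 31.8·(19.1 − T_b)
T_b = (56.4·12.6 − 31.8·19.1) / (56.4 − 31.8) = 103.26 / 24.6 = 4.198 °C ≈ 4.2 °C.

4.2 °C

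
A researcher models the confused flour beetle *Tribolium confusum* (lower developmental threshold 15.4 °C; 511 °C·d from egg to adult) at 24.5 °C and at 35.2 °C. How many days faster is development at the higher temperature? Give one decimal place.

30.3 days

At 24.5 °C: 511 / (24.5 − 15.4) = 511 / 9.1 = 56.154 d.
At 35.2 °C: 511 / (35.2 − 15.4) = 511 / 19.8 = 25.808 d.
Difference = |56.154 − 25.808| = 30.346 ≈ 30.3 days.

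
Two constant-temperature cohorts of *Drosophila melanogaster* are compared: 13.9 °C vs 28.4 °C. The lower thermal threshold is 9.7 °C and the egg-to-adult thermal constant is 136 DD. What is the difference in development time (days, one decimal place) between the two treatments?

At 13.9 °C: 136 / (13.9 − 9.7) = 136 / 4.2 = 32.381 d.
At 28.4 °C: 136 / (28.4 − 9.7) = 136 / 18.7 = 7.273 d.
Difference = |32.381 − 7.273| = 25.108 ≈ 25.1 days.

25.1 days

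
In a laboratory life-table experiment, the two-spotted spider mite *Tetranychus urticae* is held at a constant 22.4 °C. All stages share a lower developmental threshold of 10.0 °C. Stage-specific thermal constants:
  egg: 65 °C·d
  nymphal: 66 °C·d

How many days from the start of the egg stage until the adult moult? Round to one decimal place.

Daily accumulation at 22.4 °C = 22.4 − 10.0 = 12.4 DD/day.
Total K = 65 + 66 = 131 DD.
Total duration = 131 / 12.4 = 10.565 ≈ 10.6 days.

10.6 days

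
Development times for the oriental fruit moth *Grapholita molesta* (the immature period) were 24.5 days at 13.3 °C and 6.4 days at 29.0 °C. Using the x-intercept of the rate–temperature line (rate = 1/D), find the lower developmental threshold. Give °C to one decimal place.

Linear rate model ⇒ the product D·(T − T_b) is constant across temperatures.
24.5·(13.3 − T_b) = 6.4·(29.0 − T_b)
T_b = (24.5·13.3 − 6.4·29.0) / (24.5 − 6.4) = 140.25 / 18.1 = 7.749 °C ≈ 7.7 °C.

7.7 °C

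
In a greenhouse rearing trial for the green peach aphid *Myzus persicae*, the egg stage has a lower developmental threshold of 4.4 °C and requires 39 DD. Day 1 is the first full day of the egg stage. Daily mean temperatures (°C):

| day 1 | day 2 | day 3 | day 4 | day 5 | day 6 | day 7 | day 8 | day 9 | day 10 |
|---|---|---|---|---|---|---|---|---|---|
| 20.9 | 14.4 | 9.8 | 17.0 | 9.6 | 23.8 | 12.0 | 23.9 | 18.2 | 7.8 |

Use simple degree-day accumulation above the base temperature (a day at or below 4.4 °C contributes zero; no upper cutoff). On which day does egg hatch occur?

day 4

Daily DD above 4.4 °C: 16.5, 10.0, 5.4, 12.6, 5.2, 19.4, 7.6, 19.5, 13.8, 3.4.
Cumulative: 16.5, 26.5, 31.9, 44.5, 49.7, 69.1, 76.7, 96.2, 110.0, 113.4.
The total first reaches 39 DD on day 4.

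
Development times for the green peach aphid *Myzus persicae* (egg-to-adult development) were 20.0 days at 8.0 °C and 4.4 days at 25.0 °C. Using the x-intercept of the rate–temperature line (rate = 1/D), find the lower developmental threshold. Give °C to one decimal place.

3.2 °C

Linear rate model ⇒ the product D·(T − T_b) is constant across temperatures.
20.0·(8.0 − T_b) = 4.4·(25.0 − T_b)
T_b = (20.0·8.0 − 4.4·25.0) / (20.0 − 4.4) = 50.00 / 15.6 = 3.205 °C ≈ 3.2 °C.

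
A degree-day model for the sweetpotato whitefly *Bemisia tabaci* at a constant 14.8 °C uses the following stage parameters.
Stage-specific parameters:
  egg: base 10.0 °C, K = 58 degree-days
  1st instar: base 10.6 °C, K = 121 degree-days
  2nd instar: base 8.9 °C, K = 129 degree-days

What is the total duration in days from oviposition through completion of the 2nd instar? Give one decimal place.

62.8 days

egg: 58 / (14.8 − 10.0) = 58 / 4.8 = 12.083 d.
1st instar: 121 / (14.8 − 10.6) = 121 / 4.2 = 28.810 d.
2nd instar: 129 / (14.8 − 8.9) = 129 / 5.9 = 21.864 d.
Sum = 62.757 ≈ 62.8 days.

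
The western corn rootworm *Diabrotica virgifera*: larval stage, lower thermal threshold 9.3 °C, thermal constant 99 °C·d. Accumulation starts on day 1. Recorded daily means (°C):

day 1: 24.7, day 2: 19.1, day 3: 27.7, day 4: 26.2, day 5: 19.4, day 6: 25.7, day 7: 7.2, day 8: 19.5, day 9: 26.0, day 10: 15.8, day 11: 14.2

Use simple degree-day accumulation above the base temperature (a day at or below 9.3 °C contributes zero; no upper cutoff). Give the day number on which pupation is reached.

day 9

Daily DD above 9.3 °C: 15.4, 9.8, 18.4, 16.9, 10.1, 16.4, 0.0, 10.2, 16.7, 6.5, 4.9.
Cumulative: 15.4, 25.2, 43.6, 60.5, 70.6, 87.0, 87.0, 97.2, 113.9, 120.4, 125.3.
The total first reaches 99 DD on day 9.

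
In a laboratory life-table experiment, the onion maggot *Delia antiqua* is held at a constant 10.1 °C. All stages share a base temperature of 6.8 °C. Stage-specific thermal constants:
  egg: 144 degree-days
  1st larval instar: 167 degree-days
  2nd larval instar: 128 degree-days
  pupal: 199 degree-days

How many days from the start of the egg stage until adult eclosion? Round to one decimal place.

Daily accumulation at 10.1 °C = 10.1 − 6.8 = 3.3 DD/day.
Total K = 144 + 167 + 128 + 199 = 638 DD.
Total duration = 638 / 3.3 = 193.333 ≈ 193.3 days.

193.3 days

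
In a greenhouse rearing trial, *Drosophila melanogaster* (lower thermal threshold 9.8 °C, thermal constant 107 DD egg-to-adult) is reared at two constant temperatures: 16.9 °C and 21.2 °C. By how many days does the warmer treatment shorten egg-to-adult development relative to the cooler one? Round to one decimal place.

At 16.9 °C: 107 / (16.9 − 9.8) = 107 / 7.1 = 15.070 d.
At 21.2 °C: 107 / (21.2 − 9.8) = 107 / 11.4 = 9.386 d.
Difference = |15.070 − 9.386| = 5.684 ≈ 5.7 days.

5.7 days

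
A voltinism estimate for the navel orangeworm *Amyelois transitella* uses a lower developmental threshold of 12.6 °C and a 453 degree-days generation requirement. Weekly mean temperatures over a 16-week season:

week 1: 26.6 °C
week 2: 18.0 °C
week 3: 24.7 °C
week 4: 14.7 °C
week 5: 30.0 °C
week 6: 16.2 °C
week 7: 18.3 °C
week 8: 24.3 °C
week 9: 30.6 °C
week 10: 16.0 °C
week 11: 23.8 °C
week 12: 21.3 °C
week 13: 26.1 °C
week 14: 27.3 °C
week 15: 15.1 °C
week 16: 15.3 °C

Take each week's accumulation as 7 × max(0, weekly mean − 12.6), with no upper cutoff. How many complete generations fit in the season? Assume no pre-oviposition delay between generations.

Weekly DD (7 × max(0, T̄ − 12.6)): 98.0, 37.8, 84.7, 14.7, 121.8, 25.2, 39.9, 81.9, 126.0, 23.8, 78.4, 60.9, 94.5, 102.9, 17.5, 18.9.
Season total = 1026.9 DD.
Complete generations = ⌊1026.9 / 453⌋ = 2.

2 generations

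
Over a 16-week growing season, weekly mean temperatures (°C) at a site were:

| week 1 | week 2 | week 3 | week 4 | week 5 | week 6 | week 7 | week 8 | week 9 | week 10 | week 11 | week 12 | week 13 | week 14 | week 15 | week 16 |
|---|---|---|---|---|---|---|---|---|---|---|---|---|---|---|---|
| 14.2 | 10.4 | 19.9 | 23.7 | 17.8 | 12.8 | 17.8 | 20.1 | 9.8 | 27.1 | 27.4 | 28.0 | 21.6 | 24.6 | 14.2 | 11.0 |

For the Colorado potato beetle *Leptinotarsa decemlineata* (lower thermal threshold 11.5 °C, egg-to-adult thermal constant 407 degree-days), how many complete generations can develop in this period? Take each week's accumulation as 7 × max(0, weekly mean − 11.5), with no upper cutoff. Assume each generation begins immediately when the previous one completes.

Weekly DD (7 × max(0, T̄ − 11.5)): 18.9, 0.0, 58.8, 85.4, 44.1, 9.1, 44.1, 60.2, 0.0, 109.2, 111.3, 115.5, 70.7, 91.7, 18.9, 0.0.
Season total = 837.9 DD.
Complete generations = ⌊837.9 / 407⌋ = 2.

2 generations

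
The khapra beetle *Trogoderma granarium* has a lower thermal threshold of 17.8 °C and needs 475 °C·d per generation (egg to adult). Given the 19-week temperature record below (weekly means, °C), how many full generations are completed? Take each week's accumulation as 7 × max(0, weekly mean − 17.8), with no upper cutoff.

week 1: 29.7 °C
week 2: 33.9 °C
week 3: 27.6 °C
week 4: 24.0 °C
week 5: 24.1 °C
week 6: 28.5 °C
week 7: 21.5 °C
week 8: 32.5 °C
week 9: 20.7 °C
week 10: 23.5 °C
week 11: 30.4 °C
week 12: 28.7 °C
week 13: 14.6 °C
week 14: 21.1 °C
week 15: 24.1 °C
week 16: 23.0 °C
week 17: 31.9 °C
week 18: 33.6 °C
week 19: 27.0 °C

2 generations

Weekly DD (7 × max(0, T̄ − 17.8)): 83.3, 112.7, 68.6, 43.4, 44.1, 74.9, 25.9, 102.9, 20.3, 39.9, 88.2, 76.3, 0.0, 23.1, 44.1, 36.4, 98.7, 110.6, 64.4.
Season total = 1157.8 DD.
Complete generations = ⌊1157.8 / 475⌋ = 2.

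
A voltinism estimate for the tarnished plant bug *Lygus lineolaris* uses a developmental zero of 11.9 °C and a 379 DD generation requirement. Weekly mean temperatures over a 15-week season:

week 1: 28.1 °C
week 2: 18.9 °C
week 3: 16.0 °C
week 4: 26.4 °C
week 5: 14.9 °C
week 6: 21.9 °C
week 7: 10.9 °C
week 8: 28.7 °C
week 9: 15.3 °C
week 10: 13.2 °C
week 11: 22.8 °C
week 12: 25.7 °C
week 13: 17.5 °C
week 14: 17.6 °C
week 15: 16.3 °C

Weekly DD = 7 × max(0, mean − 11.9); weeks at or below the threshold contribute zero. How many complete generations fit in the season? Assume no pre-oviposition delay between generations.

Weekly DD (7 × max(0, T̄ − 11.9)): 113.4, 49.0, 28.7, 101.5, 21.0, 70.0, 0.0, 117.6, 23.8, 9.1, 76.3, 96.6, 39.2, 39.9, 30.8.
Season total = 816.9 DD.
Complete generations = ⌊816.9 / 379⌋ = 2.

2 generations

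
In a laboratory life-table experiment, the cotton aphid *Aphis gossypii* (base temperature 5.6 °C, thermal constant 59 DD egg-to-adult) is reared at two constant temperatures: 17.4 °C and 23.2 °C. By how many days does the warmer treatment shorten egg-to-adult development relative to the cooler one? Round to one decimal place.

1.6 days

At 17.4 °C: 59 / (17.4 − 5.6) = 59 / 11.8 = 5.000 d.
At 23.2 °C: 59 / (23.2 − 5.6) = 59 / 17.6 = 3.352 d.
Difference = |5.000 − 3.352| = 1.648 ≈ 1.6 days.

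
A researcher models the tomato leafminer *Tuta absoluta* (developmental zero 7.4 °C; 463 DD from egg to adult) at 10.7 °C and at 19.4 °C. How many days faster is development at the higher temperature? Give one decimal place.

101.7 days

At 10.7 °C: 463 / (10.7 − 7.4) = 463 / 3.3 = 140.303 d.
At 19.4 °C: 463 / (19.4 − 7.4) = 463 / 12.0 = 38.583 d.
Difference = |140.303 − 38.583| = 101.720 ≈ 101.7 days.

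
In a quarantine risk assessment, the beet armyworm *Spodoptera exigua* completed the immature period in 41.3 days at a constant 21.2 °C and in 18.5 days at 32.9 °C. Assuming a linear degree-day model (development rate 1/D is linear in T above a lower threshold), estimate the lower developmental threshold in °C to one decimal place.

Equal thermal constants: D₁(T₁ − T_b) = D₂(T₂ − T_b).
41.3·(21.2 − T_b) = 18.5·(32.9 − T_b)
T_b = (41.3·21.2 − 18.5·32.9) / (41.3 − 18.5) = 266.91 / 22.8 = 11.707 °C ≈ 11.7 °C.

11.7 °C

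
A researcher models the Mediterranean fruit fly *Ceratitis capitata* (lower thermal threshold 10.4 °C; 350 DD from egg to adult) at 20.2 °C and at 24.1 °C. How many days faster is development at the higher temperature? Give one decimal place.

At 20.2 °C: 350 / (20.2 − 10.4) = 350 / 9.8 = 35.714 d.
At 24.1 °C: 350 / (24.1 − 10.4) = 350 / 13.7 = 25.547 d.
Difference = |35.714 − 25.547| = 10.167 ≈ 10.2 days.

10.2 days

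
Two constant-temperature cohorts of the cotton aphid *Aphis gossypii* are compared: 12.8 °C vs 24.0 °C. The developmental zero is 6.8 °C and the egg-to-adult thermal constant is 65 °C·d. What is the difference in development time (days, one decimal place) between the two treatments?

At 12.8 °C: 65 / (12.8 − 6.8) = 65 / 6.0 = 10.833 d.
At 24.0 °C: 65 / (24.0 − 6.8) = 65 / 17.2 = 3.779 d.
Difference = |10.833 − 3.779| = 7.054 ≈ 7.1 days.

7.1 days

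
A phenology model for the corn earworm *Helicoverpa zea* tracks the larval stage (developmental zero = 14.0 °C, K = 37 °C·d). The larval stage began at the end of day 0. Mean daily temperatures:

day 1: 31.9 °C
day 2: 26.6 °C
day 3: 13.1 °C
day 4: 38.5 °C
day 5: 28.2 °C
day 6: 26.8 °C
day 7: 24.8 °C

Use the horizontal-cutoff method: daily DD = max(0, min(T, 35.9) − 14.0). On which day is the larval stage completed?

day 4

Daily DD above 14.0 °C (capped at 21.9): 17.9, 12.6, 0.0, 21.9, 14.2, 12.8, 10.8.
Cumulative: 17.9, 30.5, 30.5, 52.4, 66.6, 79.4, 90.2.
The total first reaches 37 DD on day 4.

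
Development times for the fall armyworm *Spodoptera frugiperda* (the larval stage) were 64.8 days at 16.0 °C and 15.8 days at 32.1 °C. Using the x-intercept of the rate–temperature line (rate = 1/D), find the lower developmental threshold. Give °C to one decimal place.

10.8 °C

Equal thermal constants: D₁(T₁ − T_b) = D₂(T₂ − T_b).
64.8·(16.0 − T_b) = 15.8·(32.1 − T_b)
T_b = (64.8·16.0 − 15.8·32.1) / (64.8 − 15.8) = 529.62 / 49.0 = 10.809 °C ≈ 10.8 °C.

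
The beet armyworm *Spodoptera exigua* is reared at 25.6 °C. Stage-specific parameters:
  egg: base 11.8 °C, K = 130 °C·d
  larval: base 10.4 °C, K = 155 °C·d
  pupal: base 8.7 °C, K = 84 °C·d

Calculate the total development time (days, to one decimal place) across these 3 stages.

24.6 days

egg: 130 / (25.6 − 11.8) = 130 / 13.8 = 9.420 d.
larval: 155 / (25.6 − 10.4) = 155 / 15.2 = 10.197 d.
pupal: 84 / (25.6 − 8.7) = 84 / 16.9 = 4.970 d.
Sum = 24.588 ≈ 24.6 days.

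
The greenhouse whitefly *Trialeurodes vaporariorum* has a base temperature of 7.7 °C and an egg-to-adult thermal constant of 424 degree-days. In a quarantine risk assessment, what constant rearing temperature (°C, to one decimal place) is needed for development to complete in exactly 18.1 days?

31.1 °C

Required daily accumulation = 424 / 18.1 = 23.425 DD/day.
T = T_base + 23.425 = 7.7 + 23.425 = 31.125 ≈ 31.1 °C.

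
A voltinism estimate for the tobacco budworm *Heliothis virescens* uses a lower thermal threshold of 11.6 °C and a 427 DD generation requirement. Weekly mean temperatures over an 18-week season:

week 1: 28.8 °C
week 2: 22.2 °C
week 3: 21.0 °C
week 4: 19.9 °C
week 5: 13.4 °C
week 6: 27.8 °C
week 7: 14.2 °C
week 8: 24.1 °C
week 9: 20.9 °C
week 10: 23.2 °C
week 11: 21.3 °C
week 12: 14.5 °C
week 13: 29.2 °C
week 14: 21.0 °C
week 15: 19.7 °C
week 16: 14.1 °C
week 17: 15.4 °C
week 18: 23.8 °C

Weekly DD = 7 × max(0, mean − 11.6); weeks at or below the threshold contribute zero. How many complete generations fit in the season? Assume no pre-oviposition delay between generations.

Weekly DD (7 × max(0, T̄ − 11.6)): 120.4, 74.2, 65.8, 58.1, 12.6, 113.4, 18.2, 87.5, 65.1, 81.2, 67.9, 20.3, 123.2, 65.8, 56.7, 17.5, 26.6, 85.4.
Season total = 1159.9 DD.
Complete generations = ⌊1159.9 / 427⌋ = 2.

2 generations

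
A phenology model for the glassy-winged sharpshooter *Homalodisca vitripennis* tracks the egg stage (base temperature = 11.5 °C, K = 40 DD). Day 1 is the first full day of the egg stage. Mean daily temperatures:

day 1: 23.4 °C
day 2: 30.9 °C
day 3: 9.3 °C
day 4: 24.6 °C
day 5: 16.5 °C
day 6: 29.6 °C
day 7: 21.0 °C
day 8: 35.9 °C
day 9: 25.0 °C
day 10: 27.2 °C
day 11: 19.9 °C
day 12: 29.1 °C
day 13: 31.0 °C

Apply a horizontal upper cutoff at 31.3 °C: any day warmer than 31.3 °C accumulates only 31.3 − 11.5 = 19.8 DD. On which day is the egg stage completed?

Daily DD above 11.5 °C (capped at 19.8): 11.9, 19.4, 0.0, 13.1, 5.0, 18.1, 9.5, 19.8, 13.5, 15.7, 8.4, 17.6, 19.5.
Cumulative: 11.9, 31.3, 31.3, 44.4, 49.4, 67.5, 77.0, 96.8, 110.3, 126.0, 134.4, 152.0, 171.5.
The total first reaches 40 DD on day 4.

day 4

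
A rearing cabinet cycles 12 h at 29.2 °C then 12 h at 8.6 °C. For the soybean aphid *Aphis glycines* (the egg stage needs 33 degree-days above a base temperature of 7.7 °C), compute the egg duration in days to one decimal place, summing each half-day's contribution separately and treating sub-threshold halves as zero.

2.9 days

Day half: max(0, 29.2 − 7.7) × 0.5 = 21.5 × 0.5 = 10.75 DD.
Night half: max(0, 8.6 − 7.7) × 0.5 = 0.9 × 0.5 = 0.45 DD.
Per 24 h: 11.20 DD/day.
Duration = 33 / 11.20 = 2.946 ≈ 2.9 days.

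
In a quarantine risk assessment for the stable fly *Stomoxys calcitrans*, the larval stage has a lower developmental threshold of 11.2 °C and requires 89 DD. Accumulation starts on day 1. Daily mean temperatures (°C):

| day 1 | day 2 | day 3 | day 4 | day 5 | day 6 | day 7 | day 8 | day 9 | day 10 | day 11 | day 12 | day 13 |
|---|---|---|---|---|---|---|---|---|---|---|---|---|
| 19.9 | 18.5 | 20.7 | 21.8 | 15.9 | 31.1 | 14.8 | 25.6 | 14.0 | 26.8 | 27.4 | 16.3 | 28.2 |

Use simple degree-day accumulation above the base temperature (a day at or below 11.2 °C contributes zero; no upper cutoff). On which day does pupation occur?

day 10

Daily DD above 11.2 °C: 8.7, 7.3, 9.5, 10.6, 4.7, 19.9, 3.6, 14.4, 2.8, 15.6, 16.2, 5.1, 17.0.
Cumulative: 8.7, 16.0, 25.5, 36.1, 40.8, 60.7, 64.3, 78.7, 81.5, 97.1, 113.3, 118.4, 135.4.
The total first reaches 89 DD on day 10.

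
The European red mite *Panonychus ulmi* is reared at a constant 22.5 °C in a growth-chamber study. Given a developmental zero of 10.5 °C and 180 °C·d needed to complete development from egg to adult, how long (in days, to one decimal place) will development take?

Daily accumulation = 22.5 − 10.5 = 12.0 DD/day.
Duration = 180 / 12.0 = 15.000 ≈ 15.0 days.

15.0 days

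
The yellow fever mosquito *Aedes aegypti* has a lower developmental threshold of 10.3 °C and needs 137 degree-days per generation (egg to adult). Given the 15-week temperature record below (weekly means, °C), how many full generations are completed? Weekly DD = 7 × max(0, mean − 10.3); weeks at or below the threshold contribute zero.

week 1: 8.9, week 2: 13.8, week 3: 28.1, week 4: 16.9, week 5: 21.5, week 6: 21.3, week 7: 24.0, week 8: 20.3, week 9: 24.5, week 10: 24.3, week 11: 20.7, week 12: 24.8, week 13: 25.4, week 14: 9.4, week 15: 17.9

7 generations

Weekly DD (7 × max(0, T̄ − 10.3)): 0.0, 24.5, 124.6, 46.2, 78.4, 77.0, 95.9, 70.0, 99.4, 98.0, 72.8, 101.5, 105.7, 0.0, 53.2.
Season total = 1047.2 DD.
Complete generations = ⌊1047.2 / 137⌋ = 7.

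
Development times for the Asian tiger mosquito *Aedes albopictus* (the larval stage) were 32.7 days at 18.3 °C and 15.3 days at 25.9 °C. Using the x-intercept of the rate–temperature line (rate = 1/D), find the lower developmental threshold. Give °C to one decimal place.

11.6 °C

Equal thermal constants: D₁(T₁ − T_b) = D₂(T₂ − T_b).
32.7·(18.3 − T_b) = 15.3·(25.9 − T_b)
T_b = (32.7·18.3 − 15.3·25.9) / (32.7 − 15.3) = 202.14 / 17.4 = 11.617 °C ≈ 11.6 °C.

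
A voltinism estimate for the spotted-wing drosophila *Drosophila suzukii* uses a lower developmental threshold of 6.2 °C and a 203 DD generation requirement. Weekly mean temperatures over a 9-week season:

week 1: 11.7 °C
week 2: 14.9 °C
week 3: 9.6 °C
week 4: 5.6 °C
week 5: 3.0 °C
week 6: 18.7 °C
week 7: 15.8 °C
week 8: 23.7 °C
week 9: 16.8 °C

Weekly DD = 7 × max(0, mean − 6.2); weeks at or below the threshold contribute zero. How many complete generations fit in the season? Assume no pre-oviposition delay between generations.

Weekly DD (7 × max(0, T̄ − 6.2)): 38.5, 60.9, 23.8, 0.0, 0.0, 87.5, 67.2, 122.5, 74.2.
Season total = 474.6 DD.
Complete generations = ⌊474.6 / 203⌋ = 2.

2 generations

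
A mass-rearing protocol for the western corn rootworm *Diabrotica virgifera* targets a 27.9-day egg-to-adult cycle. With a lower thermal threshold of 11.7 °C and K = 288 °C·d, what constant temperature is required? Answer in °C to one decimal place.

Required daily accumulation = 288 / 27.9 = 10.323 DD/day.
T = T_base + 10.323 = 11.7 + 10.323 = 22.023 ≈ 22.0 °C.

22.0 °C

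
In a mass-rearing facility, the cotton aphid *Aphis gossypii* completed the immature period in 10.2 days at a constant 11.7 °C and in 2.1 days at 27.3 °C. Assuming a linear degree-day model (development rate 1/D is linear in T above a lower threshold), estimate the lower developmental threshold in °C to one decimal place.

Under the model K = D·(T − T_b), so D₁·(T₁ − T_b) = D₂·(T₂ − T_b).
10.2·(11.7 − T_b) = 2.1·(27.3 − T_b)
T_b = (10.2·11.7 − 2.1·27.3) / (10.2 − 2.1) = 62.01 / 8.1 = 7.656 °C ≈ 7.7 °C.

7.7 °C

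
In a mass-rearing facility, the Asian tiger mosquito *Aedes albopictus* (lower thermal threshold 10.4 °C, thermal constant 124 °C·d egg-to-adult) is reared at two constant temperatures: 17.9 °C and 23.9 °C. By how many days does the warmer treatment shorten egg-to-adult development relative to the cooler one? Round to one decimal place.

At 17.9 °C: 124 / (17.9 − 10.4) = 124 / 7.5 = 16.533 d.
At 23.9 °C: 124 / (23.9 − 10.4) = 124 / 13.5 = 9.185 d.
Difference = |16.533 − 9.185| = 7.348 ≈ 7.3 days.

7.3 days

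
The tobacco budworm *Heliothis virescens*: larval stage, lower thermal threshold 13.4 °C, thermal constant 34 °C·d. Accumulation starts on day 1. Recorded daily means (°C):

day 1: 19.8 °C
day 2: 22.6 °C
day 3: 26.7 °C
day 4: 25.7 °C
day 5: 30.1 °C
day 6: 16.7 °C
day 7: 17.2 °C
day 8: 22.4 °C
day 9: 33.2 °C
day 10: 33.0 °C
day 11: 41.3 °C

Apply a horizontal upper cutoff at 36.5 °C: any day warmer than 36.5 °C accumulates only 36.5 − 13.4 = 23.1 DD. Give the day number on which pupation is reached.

Daily DD above 13.4 °C (capped at 23.1): 6.4, 9.2, 13.3, 12.3, 16.7, 3.3, 3.8, 9.0, 19.8, 19.6, 23.1.
Cumulative: 6.4, 15.6, 28.9, 41.2, 57.9, 61.2, 65.0, 74.0, 93.8, 113.4, 136.5.
The total first reaches 34 DD on day 4.

day 4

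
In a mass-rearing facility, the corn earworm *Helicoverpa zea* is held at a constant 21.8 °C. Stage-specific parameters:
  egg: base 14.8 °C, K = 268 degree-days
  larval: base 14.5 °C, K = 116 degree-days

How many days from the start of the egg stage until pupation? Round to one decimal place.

egg: 268 / (21.8 − 14.8) = 268 / 7.0 = 38.286 d.
larval: 116 / (21.8 − 14.5) = 116 / 7.3 = 15.890 d.
Sum = 54.176 ≈ 54.2 days.

54.2 days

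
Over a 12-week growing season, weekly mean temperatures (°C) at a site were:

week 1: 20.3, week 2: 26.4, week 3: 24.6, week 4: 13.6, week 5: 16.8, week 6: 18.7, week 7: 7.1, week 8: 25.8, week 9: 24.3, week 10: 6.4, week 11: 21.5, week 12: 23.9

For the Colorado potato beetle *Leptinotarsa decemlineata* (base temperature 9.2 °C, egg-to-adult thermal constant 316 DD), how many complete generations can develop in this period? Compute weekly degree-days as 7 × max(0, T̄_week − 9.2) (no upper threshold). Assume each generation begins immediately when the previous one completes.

2 generations

Weekly DD (7 × max(0, T̄ − 9.2)): 77.7, 120.4, 107.8, 30.8, 53.2, 66.5, 0.0, 116.2, 105.7, 0.0, 86.1, 102.9.
Season total = 867.3 DD.
Complete generations = ⌊867.3 / 316⌋ = 2.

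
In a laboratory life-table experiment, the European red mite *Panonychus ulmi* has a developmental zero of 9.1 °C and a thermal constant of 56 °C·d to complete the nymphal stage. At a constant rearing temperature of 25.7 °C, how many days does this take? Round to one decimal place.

Daily accumulation = 25.7 − 9.1 = 16.6 DD/day.
Duration = 56 / 16.6 = 3.373 ≈ 3.4 days.

3.4 days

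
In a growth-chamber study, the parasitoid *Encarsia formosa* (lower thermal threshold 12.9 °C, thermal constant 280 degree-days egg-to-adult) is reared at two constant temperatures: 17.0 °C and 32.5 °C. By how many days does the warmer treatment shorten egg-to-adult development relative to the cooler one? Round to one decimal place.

At 17.0 °C: 280 / (17.0 − 12.9) = 280 / 4.1 = 68.293 d.
At 32.5 °C: 280 / (32.5 − 12.9) = 280 / 19.6 = 14.286 d.
Difference = |68.293 − 14.286| = 54.007 ≈ 54.0 days.

54.0 days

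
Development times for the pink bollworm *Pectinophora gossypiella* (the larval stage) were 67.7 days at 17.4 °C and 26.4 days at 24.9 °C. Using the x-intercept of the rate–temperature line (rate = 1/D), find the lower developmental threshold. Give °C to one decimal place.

12.6 °C

Under the model K = D·(T − T_b), so D₁·(T₁ − T_b) = D₂·(T₂ − T_b).
67.7·(17.4 − T_b) = 26.4·(24.9 − T_b)
T_b = (67.7·17.4 − 26.4·24.9) / (67.7 − 26.4) = 520.62 / 41.3 = 12.606 °C ≈ 12.6 °C.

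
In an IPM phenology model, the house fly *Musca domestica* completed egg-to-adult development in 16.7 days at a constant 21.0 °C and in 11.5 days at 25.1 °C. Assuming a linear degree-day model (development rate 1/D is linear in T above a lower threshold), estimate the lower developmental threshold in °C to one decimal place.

11.9 °C

Equal thermal constants: D₁(T₁ − T_b) = D₂(T₂ − T_b).
16.7·(21.0 − T_b) = 11.5·(25.1 − T_b)
T_b = (16.7·21.0 − 11.5·25.1) / (16.7 − 11.5) = 62.05 / 5.2 = 11.933 °C ≈ 11.9 °C.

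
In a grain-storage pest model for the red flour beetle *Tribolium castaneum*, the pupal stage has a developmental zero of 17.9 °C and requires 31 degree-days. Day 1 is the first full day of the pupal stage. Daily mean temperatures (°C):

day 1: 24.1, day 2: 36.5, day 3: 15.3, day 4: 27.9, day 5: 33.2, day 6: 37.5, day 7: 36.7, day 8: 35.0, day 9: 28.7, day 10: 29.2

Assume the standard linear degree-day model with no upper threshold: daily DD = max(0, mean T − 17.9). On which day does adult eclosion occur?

day 4

Daily DD above 17.9 °C: 6.2, 18.6, 0.0, 10.0, 15.3, 19.6, 18.8, 17.1, 10.8, 11.3.
Cumulative: 6.2, 24.8, 24.8, 34.8, 50.1, 69.7, 88.5, 105.6, 116.4, 127.7.
The total first reaches 31 DD on day 4.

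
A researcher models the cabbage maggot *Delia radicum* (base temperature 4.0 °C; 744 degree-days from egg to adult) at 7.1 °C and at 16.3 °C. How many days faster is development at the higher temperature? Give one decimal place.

179.5 days

At 7.1 °C: 744 / (7.1 − 4.0) = 744 / 3.1 = 240.000 d.
At 16.3 °C: 744 / (16.3 − 4.0) = 744 / 12.3 = 60.488 d.
Difference = |240.000 − 60.488| = 179.512 ≈ 179.5 days.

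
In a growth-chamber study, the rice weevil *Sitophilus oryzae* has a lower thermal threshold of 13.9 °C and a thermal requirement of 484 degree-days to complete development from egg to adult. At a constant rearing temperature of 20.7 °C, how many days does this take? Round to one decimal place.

71.2 days

Daily accumulation = 20.7 − 13.9 = 6.8 DD/day.
Duration = 484 / 6.8 = 71.176 ≈ 71.2 days.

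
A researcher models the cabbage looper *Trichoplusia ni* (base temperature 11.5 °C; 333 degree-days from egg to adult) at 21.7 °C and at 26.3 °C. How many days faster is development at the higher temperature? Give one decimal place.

At 21.7 °C: 333 / (21.7 − 11.5) = 333 / 10.2 = 32.647 d.
At 26.3 °C: 333 / (26.3 − 11.5) = 333 / 14.8 = 22.500 d.
Difference = |32.647 − 22.500| = 10.147 ≈ 10.1 days.

10.1 days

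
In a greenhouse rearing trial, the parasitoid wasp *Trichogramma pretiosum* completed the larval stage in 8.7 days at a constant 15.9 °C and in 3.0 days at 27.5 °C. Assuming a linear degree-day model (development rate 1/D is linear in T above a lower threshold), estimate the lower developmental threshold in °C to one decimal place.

Under the model K = D·(T − T_b), so D₁·(T₁ − T_b) = D₂·(T₂ − T_b).
8.7·(15.9 − T_b) = 3.0·(27.5 − T_b)
T_b = (8.7·15.9 − 3.0·27.5) / (8.7 − 3.0) = 55.83 / 5.7 = 9.795 °C ≈ 9.8 °C.

9.8 °C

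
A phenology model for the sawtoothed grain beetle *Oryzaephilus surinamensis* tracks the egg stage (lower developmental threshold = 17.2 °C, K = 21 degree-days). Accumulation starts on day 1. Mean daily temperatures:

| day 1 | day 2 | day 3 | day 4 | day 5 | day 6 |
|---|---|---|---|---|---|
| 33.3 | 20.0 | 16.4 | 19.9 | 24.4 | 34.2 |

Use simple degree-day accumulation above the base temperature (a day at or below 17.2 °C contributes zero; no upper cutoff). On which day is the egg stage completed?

day 4

Daily DD above 17.2 °C: 16.1, 2.8, 0.0, 2.7, 7.2, 17.0.
Cumulative: 16.1, 18.9, 18.9, 21.6, 28.8, 45.8.
The total first reaches 21 DD on day 4.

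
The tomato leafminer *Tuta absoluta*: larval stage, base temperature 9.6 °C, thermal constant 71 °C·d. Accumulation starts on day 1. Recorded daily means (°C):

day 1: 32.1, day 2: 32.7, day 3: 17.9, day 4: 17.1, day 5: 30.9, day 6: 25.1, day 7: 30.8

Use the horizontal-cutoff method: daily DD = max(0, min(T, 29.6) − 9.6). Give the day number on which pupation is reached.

day 5

Daily DD above 9.6 °C (capped at 20.0): 20.0, 20.0, 8.3, 7.5, 20.0, 15.5, 20.0.
Cumulative: 20.0, 40.0, 48.3, 55.8, 75.8, 91.3, 111.3.
The total first reaches 71 DD on day 5.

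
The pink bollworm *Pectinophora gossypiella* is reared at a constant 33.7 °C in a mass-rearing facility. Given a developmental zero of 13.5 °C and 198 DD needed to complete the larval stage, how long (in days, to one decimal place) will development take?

Daily accumulation = 33.7 − 13.5 = 20.2 DD/day.
Duration = 198 / 20.2 = 9.802 ≈ 9.8 days.

9.8 days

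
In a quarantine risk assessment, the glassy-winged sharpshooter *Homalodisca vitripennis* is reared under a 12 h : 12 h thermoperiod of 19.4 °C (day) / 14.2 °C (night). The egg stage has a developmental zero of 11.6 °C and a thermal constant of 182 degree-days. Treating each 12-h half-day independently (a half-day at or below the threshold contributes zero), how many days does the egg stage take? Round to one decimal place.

35.0 days

Day half: max(0, 19.4 − 11.6) × 0.5 = 7.8 × 0.5 = 3.90 DD.
Night half: max(0, 14.2 − 11.6) × 0.5 = 2.6 × 0.5 = 1.30 DD.
Per 24 h: 5.20 DD/day.
Duration = 182 / 5.20 = 35.000 ≈ 35.0 days.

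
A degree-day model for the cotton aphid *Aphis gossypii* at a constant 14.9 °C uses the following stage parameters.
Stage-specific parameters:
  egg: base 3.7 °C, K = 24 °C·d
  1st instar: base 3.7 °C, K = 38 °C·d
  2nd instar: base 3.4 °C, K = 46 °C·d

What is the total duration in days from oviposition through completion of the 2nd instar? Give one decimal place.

9.5 days

egg: 24 / (14.9 − 3.7) = 24 / 11.2 = 2.143 d.
1st instar: 38 / (14.9 − 3.7) = 38 / 11.2 = 3.393 d.
2nd instar: 46 / (14.9 − 3.4) = 46 / 11.5 = 4.000 d.
Sum = 9.536 ≈ 9.5 days.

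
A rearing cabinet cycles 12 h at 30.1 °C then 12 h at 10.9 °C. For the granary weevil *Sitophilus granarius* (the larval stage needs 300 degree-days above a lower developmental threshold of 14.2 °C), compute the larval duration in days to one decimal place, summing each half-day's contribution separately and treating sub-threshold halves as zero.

37.7 days

Day half: max(0, 30.1 − 14.2) × 0.5 = 15.9 × 0.5 = 7.95 DD.
Night half: max(0, 10.9 − 14.2) × 0.5 = 0.0 × 0.5 = 0.00 DD.
Per 24 h: 7.95 DD/day.
Duration = 300 / 7.95 = 37.736 ≈ 37.7 days.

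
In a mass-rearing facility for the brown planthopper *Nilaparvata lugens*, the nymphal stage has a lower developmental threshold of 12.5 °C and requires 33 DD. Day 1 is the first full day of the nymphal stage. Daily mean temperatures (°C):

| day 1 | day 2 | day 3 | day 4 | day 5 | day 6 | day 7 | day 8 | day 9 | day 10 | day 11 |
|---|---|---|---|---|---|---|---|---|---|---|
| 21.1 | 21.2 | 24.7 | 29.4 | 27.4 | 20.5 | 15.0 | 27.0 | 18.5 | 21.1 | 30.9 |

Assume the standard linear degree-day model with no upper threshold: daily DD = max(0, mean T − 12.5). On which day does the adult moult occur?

Daily DD above 12.5 °C: 8.6, 8.7, 12.2, 16.9, 14.9, 8.0, 2.5, 14.5, 6.0, 8.6, 18.4.
Cumulative: 8.6, 17.3, 29.5, 46.4, 61.3, 69.3, 71.8, 86.3, 92.3, 100.9, 119.3.
The total first reaches 33 DD on day 4.

day 4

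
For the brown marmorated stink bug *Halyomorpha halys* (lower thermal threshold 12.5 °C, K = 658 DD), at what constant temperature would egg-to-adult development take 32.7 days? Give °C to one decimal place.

32.6 °C

Required daily accumulation = 658 / 32.7 = 20.122 DD/day.
T = T_base + 20.122 = 12.5 + 20.122 = 32.622 ≈ 32.6 °C.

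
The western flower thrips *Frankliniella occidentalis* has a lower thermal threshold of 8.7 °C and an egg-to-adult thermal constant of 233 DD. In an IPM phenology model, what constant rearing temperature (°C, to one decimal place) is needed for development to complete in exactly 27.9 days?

17.1 °C

Required daily accumulation = 233 / 27.9 = 8.351 DD/day.
T = T_base + 8.351 = 8.7 + 8.351 = 17.051 ≈ 17.1 °C.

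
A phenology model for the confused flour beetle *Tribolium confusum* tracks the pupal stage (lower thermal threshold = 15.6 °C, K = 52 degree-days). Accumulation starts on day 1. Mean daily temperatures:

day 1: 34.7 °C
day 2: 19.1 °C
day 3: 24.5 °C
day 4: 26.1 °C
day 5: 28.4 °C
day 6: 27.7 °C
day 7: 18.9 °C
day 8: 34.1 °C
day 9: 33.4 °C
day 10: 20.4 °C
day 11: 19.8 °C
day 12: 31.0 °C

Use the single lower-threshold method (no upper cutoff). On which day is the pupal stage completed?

Daily DD above 15.6 °C: 19.1, 3.5, 8.9, 10.5, 12.8, 12.1, 3.3, 18.5, 17.8, 4.8, 4.2, 15.4.
Cumulative: 19.1, 22.6, 31.5, 42.0, 54.8, 66.9, 70.2, 88.7, 106.5, 111.3, 115.5, 130.9.
The total first reaches 52 DD on day 5.

day 5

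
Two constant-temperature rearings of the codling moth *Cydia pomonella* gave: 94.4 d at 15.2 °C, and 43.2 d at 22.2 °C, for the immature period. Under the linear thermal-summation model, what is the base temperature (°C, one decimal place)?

Linear rate model ⇒ the product D·(T − T_b) is constant across temperatures.
94.4·(15.2 − T_b) = 43.2·(22.2 − T_b)
T_b = (94.4·15.2 − 43.2·22.2) / (94.4 − 43.2) = 475.84 / 51.2 = 9.294 °C ≈ 9.3 °C.

9.3 °C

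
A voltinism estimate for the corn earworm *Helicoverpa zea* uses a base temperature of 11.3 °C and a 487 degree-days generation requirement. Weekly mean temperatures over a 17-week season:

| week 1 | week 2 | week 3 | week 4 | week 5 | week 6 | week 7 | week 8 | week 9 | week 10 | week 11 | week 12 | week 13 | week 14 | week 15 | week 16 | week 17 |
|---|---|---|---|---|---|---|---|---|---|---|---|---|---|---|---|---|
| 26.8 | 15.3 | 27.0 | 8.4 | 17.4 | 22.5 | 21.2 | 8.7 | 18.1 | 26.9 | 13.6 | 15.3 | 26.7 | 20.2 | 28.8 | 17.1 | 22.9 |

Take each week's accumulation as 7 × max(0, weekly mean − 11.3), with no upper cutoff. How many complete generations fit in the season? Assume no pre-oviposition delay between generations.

2 generations

Weekly DD (7 × max(0, T̄ − 11.3)): 108.5, 28.0, 109.9, 0.0, 42.7, 78.4, 69.3, 0.0, 47.6, 109.2, 16.1, 28.0, 107.8, 62.3, 122.5, 40.6, 81.2.
Season total = 1052.1 DD.
Complete generations = ⌊1052.1 / 487⌋ = 2.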